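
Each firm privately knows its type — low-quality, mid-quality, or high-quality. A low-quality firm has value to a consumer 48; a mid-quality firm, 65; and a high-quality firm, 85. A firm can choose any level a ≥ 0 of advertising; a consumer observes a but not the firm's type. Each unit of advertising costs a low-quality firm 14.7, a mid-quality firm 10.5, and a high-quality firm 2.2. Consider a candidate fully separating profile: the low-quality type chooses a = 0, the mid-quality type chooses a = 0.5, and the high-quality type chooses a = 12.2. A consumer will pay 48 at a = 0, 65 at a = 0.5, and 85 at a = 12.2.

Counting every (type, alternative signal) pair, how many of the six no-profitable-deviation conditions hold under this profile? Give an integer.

High-quality (own payoff 85 − 2.2×12.2 = 58.16): to a=0 gives 48 → no gain ✓; to a=0.5 gives 65 − 2.2×0.5 = 63.9 → profitable ✗.
Low-quality (own payoff 48): to a=0.5 gives 65 − 14.7×0.5 = 57.65 → profitable ✗; to a=12.2 gives 85 − 14.7×12.2 = -94.34 → no gain ✓.
Mid-quality (own payoff 65 − 10.5×0.5 = 59.75): to a=0 gives 48 → no gain ✓; to a=12.2 gives 85 − 10.5×12.2 = -43.1 → no gain ✓.
4 of the 6 constraints hold; not an equilibrium.

4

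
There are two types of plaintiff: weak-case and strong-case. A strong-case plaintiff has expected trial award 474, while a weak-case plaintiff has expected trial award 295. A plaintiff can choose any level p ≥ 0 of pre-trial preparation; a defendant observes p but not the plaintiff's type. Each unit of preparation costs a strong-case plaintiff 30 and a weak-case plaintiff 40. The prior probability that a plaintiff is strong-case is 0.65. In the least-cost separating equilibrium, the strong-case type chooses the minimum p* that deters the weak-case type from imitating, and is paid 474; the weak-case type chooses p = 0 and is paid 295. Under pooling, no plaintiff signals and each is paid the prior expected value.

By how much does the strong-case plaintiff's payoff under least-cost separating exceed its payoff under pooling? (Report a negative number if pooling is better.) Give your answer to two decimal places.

-71.60

Least-cost separating signal: p* solves 295 = 474 − 40·p*, so p* = (474 − 295)/40 = 4.475.
Strong-case type's separating payoff: 474 − 30 × p* = 474 − 30 × (474 − 295)/40 = 474 − 5370/40 = 339.75.
Pooling payoff: 0.65 × 474 + 0.35 × 295 = 411.35.
Difference: 339.75 − 411.35 = -71.60.
The strong-case type would prefer the pooling outcome.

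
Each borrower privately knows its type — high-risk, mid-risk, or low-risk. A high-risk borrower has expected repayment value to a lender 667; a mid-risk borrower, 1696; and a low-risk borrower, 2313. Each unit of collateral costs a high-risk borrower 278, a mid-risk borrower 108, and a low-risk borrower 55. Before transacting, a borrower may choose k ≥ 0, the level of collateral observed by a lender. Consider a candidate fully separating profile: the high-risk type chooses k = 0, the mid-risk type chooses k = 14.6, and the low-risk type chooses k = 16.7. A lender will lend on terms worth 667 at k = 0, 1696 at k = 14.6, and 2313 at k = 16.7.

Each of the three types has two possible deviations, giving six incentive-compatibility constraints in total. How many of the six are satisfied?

4

Low-risk (own payoff 2313 − 55×16.7 = 1394.5): to k=0 gives 667 → no gain ✓; to k=14.6 gives 1696 − 55×14.6 = 893 → no gain ✓.
Mid-risk (own payoff 1696 − 108×14.6 = 119.2): to k=0 gives 667 → profitable ✗; to k=16.7 gives 2313 − 108×16.7 = 509.4 → profitable ✗.
High-risk (own payoff 667): to k=14.6 gives 1696 − 278×14.6 = -2362.8 → no gain ✓; to k=16.7 gives 2313 − 278×16.7 = -2329.6 → no gain ✓.
4 of the 6 constraints hold; not an equilibrium.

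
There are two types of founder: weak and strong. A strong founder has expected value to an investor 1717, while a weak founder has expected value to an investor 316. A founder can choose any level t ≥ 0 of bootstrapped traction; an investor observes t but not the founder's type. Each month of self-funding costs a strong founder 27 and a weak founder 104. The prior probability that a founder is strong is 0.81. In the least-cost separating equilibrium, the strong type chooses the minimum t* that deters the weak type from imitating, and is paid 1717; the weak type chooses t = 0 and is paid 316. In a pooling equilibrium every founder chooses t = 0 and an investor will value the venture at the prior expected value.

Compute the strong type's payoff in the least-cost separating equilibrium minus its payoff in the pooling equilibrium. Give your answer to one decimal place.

-97.5

Least-cost separating signal: t* solves 316 = 1717 − 104·t*, so t* = (1717 − 316)/104 ≈ 13.4712.
Strong type's separating payoff: 1717 − 27 × t* = 1717 − 27 × (1717 − 316)/104 = 1717 − 37827/104 ≈ 1353.279.
Pooling payoff: 0.81 × 1717 + 0.19 × 316 = 1450.81.
Difference: 1353.279 − 1450.81 = -97.531, i.e. -97.5 to one decimal place.
The strong type would prefer the pooling outcome.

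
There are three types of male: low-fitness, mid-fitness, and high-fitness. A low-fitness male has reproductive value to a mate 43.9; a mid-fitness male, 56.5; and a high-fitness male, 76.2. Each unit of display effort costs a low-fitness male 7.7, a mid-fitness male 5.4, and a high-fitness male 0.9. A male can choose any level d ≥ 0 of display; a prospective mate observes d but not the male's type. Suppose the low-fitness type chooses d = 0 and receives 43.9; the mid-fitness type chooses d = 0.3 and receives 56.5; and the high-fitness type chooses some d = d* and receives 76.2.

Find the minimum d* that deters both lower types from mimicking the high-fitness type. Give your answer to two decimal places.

4.19

Low-fitness type (on-path payoff 43.9) won't mimic when 43.9 ≥ 76.2 − 7.7·d*, i.e. d* ≥ 4.19.
Mid-fitness type (on-path payoff 56.5 − 5.4×0.3 = 54.88) won't mimic when 54.88 ≥ 76.2 − 5.4·d*, i.e. d* ≥ 3.95.
Both must hold, so d* = max(4.19, 3.95) = 4.19. The low-fitness type's constraint binds.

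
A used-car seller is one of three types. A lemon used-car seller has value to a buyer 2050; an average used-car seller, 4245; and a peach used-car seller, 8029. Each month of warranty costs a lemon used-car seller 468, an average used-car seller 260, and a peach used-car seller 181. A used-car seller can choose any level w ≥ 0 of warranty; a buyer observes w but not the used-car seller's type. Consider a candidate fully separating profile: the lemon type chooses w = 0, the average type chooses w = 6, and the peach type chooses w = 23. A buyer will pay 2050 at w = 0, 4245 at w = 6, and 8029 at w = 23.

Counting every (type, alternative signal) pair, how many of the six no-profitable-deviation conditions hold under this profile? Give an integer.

6

Peach (own payoff 8029 − 181×23 = 3866): to w=0 gives 2050 → no gain ✓; to w=6 gives 4245 − 181×6 = 3159 → no gain ✓.
Average (own payoff 4245 − 260×6 = 2685): to w=0 gives 2050 → no gain ✓; to w=23 gives 8029 − 260×23 = 2049 → no gain ✓.
Lemon (own payoff 2050): to w=6 gives 4245 − 468×6 = 1437 → no gain ✓; to w=23 gives 8029 − 468×23 = -2735 → no gain ✓.
6 of the 6 constraints hold; this profile is a separating equilibrium.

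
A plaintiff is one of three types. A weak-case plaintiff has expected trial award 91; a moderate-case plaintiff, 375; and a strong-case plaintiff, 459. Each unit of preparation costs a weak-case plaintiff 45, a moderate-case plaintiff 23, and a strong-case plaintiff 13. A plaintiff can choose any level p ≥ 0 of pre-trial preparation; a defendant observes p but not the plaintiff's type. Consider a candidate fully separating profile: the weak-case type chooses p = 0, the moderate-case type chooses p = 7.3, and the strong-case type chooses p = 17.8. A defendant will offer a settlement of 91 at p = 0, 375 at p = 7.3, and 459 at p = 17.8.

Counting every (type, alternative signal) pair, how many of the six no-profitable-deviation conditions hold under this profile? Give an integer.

Weak-case (own payoff 91): to p=7.3 gives 375 − 45×7.3 = 46.5 → no gain ✓; to p=17.8 gives 459 − 45×17.8 = -342 → no gain ✓.
Strong-case (own payoff 459 − 13×17.8 = 227.6): to p=0 gives 91 → no gain ✓; to p=7.3 gives 375 − 13×7.3 = 280.1 → profitable ✗.
Moderate-case (own payoff 375 − 23×7.3 = 207.1): to p=0 gives 91 → no gain ✓; to p=17.8 gives 459 − 23×17.8 = 49.6 → no gain ✓.
5 of the 6 constraints hold; not an equilibrium.

5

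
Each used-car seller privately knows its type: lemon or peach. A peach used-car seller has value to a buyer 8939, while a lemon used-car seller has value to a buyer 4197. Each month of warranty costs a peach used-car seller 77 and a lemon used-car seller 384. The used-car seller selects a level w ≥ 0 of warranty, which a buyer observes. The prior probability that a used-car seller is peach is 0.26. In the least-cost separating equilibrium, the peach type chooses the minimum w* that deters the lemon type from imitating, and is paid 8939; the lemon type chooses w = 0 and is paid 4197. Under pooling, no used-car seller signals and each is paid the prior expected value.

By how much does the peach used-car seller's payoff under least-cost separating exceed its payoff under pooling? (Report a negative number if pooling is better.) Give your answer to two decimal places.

Least-cost separating signal: w* solves 4197 = 8939 − 384·w*, so w* = (8939 − 4197)/384 ≈ 12.3490.
Peach type's separating payoff: 8939 − 77 × w* = 8939 − 77 × (8939 − 4197)/384 = 8939 − 365134/384 ≈ 7988.1302.
Pooling payoff: 0.26 × 8939 + 0.74 × 4197 = 5429.92.
Difference: 7988.1302 − 5429.92 = 2558.2102, i.e. 2558.21 to two decimal places.
The peach type prefers to separate.

2558.21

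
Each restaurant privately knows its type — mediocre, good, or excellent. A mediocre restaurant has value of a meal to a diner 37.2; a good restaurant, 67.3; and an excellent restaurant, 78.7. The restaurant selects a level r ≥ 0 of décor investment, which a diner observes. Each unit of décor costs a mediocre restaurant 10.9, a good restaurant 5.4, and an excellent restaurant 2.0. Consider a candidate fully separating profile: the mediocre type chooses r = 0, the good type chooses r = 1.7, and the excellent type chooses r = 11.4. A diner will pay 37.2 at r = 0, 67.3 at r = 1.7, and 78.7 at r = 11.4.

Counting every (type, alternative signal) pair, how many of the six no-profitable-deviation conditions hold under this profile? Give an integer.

Mediocre (own payoff 37.2): to r=1.7 gives 67.3 − 10.9×1.7 = 48.77 → profitable ✗; to r=11.4 gives 78.7 − 10.9×11.4 = -45.56 → no gain ✓.
Good (own payoff 67.3 − 5.4×1.7 = 58.12): to r=0 gives 37.2 → no gain ✓; to r=11.4 gives 78.7 − 5.4×11.4 = 17.14 → no gain ✓.
Excellent (own payoff 78.7 − 2.0×11.4 = 55.9): to r=0 gives 37.2 → no gain ✓; to r=1.7 gives 67.3 − 2.0×1.7 = 63.9 → profitable ✗.
4 of the 6 constraints hold; not an equilibrium.

4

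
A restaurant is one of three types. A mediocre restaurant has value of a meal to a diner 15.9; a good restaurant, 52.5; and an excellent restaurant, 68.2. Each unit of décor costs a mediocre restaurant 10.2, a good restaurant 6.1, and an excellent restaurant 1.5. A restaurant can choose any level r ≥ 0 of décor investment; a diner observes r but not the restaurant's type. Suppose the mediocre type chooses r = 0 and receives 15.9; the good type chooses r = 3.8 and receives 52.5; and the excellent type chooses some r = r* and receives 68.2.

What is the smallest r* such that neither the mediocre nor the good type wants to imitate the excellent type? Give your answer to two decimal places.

Mediocre type (on-path payoff 15.9) won't mimic when 15.9 ≥ 68.2 − 10.2·r*, i.e. r* ≥ 5.13.
Good type (on-path payoff 52.5 − 6.1×3.8 = 29.32) won't mimic when 29.32 ≥ 68.2 − 6.1·r*, i.e. r* ≥ 6.37.
Both must hold, so r* = max(5.13, 6.37) = 6.37. The good type's constraint binds.

6.37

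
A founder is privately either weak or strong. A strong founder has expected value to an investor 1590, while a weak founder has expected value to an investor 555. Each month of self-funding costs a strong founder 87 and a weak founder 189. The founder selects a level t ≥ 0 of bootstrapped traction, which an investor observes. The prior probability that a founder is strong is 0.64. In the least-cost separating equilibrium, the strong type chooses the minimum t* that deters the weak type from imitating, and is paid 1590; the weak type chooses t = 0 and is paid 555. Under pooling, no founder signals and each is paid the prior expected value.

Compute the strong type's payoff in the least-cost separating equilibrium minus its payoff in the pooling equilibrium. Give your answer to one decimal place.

Least-cost separating signal: t* solves 555 = 1590 − 189·t*, so t* = (1590 − 555)/189 ≈ 5.4762.
Strong type's separating payoff: 1590 − 87 × t* = 1590 − 87 × (1590 − 555)/189 = 1590 − 90045/189 ≈ 1113.571.
Pooling payoff: 0.64 × 1590 + 0.36 × 555 = 1217.4.
Difference: 1113.571 − 1217.4 = -103.829, i.e. -103.8 to one decimal place.
The strong type would prefer the pooling outcome.

-103.8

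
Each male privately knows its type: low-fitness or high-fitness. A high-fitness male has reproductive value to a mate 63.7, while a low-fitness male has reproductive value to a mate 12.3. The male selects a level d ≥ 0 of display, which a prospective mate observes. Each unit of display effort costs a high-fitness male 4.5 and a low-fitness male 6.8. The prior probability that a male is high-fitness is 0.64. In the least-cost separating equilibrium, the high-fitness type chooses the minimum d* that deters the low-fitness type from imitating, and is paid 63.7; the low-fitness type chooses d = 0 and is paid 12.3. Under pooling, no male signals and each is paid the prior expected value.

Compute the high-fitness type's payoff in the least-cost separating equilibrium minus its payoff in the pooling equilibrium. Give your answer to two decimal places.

-15.51

Least-cost separating signal: d* solves 12.3 = 63.7 − 6.8·d*, so d* = (63.7 − 12.3)/6.8 ≈ 7.5588.
High-fitness type's separating payoff: 63.7 − 4.5 × d* = 63.7 − 4.5 × (63.7 − 12.3)/6.8 = 63.7 − 231.3/6.8 ≈ 29.6853.
Pooling payoff: 0.64 × 63.7 + 0.36 × 12.3 = 45.196.
Difference: 29.6853 − 45.196 = -15.5107, i.e. -15.51 to two decimal places.
The high-fitness type would prefer the pooling outcome.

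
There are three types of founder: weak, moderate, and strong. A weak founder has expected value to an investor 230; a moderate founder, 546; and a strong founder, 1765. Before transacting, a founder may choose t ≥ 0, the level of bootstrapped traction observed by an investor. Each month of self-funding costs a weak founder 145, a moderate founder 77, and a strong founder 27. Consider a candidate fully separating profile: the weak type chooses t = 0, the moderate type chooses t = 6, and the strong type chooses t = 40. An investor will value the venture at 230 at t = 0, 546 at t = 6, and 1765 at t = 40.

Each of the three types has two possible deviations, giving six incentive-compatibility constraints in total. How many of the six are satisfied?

Strong (own payoff 1765 − 27×40 = 685): to t=0 gives 230 → no gain ✓; to t=6 gives 546 − 27×6 = 384 → no gain ✓.
Weak (own payoff 230): to t=6 gives 546 − 145×6 = -324 → no gain ✓; to t=40 gives 1765 − 145×40 = -4035 → no gain ✓.
Moderate (own payoff 546 − 77×6 = 84): to t=0 gives 230 → profitable ✗; to t=40 gives 1765 − 77×40 = -1315 → no gain ✓.
5 of the 6 constraints hold; not an equilibrium.

5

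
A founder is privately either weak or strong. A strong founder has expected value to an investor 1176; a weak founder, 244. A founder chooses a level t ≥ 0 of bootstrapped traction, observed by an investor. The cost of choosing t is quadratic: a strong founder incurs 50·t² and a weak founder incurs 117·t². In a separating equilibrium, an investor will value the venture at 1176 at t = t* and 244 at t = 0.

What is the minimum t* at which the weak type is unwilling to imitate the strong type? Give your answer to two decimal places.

2.82

The weak type at t = 0 receives 244; imitating at t* yields 1176 − 117·t*².
Indifference: 244 = 1176 − 117·t*², so t*² = (1176 − 244) / 117 ≈ 7.9658.
t* = √7.9658 ≈ 2.82.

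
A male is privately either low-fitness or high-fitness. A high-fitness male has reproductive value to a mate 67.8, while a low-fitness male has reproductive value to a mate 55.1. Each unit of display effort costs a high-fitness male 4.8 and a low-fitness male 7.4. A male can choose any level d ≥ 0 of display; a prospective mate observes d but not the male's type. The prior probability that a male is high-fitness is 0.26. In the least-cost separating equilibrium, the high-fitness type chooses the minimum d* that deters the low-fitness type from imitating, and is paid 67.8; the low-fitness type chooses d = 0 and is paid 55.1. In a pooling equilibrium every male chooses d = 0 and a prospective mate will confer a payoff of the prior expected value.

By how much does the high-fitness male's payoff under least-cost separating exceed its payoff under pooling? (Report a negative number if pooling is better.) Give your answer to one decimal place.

1.2

Least-cost separating signal: d* solves 55.1 = 67.8 − 7.4·d*, so d* = (67.8 − 55.1)/7.4 ≈ 1.7162.
High-fitness type's separating payoff: 67.8 − 4.8 × d* = 67.8 − 4.8 × (67.8 − 55.1)/7.4 = 67.8 − 60.96/7.4 ≈ 59.562.
Pooling payoff: 0.26 × 67.8 + 0.74 × 55.1 = 58.402.
Difference: 59.562 − 58.402 = 1.16, i.e. 1.2 to one decimal place.
The high-fitness type prefers to separate.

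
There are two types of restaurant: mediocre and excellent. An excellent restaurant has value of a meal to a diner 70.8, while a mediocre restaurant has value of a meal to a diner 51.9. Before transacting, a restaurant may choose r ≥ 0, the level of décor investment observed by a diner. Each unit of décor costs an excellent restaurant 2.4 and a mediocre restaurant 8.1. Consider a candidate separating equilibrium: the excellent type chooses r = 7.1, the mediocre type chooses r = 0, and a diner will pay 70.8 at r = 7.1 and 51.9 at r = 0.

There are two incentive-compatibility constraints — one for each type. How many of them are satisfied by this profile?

Excellent type: signal → 70.8 − 2.4 × 7.1 = 53.76; deviate to 0 → 51.9. IC holds (53.76 ≥ 51.9).
Mediocre type: stay at 0 → 51.9; mimic → 70.8 − 8.1 × 7.1 = 13.29. IC holds (51.9 ≥ 13.29).
2 of 2 constraints hold, so this is a separating equilibrium.

2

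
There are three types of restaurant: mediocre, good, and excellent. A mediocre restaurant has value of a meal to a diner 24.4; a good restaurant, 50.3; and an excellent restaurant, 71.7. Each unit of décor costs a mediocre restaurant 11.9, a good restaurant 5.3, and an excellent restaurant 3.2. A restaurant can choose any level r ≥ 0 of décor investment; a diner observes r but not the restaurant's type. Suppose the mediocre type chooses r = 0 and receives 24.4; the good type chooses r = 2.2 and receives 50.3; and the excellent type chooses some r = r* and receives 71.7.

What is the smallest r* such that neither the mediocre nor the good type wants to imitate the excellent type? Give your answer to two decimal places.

6.24

Mediocre type (on-path payoff 24.4) won't mimic when 24.4 ≥ 71.7 − 11.9·r*, i.e. r* ≥ 3.97.
Good type (on-path payoff 50.3 − 5.3×2.2 = 38.64) won't mimic when 38.64 ≥ 71.7 − 5.3·r*, i.e. r* ≥ 6.24.
Both must hold, so r* = max(3.97, 6.24) = 6.24. The good type's constraint binds.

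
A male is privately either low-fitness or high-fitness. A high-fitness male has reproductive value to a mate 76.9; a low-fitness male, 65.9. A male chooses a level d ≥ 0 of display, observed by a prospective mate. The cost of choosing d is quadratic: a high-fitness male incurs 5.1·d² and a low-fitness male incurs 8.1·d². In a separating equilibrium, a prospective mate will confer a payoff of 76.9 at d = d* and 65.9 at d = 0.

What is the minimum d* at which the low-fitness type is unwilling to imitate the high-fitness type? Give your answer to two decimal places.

1.17

The low-fitness type at d = 0 receives 65.9; imitating at d* yields 76.9 − 8.1·d*².
Indifference: 65.9 = 76.9 − 8.1·d*², so d*² = (76.9 − 65.9) / 8.1 ≈ 1.3580.
d* = √1.3580 ≈ 1.17.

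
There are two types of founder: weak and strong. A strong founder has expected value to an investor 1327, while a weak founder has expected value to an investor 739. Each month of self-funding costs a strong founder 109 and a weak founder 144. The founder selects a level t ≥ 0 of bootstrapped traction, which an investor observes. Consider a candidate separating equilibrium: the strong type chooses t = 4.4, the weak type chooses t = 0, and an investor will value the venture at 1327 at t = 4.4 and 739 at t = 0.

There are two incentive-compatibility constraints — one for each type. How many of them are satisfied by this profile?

2

Strong type: signal → 1327 − 109 × 4.4 = 847.4; deviate to 0 → 739. IC holds (847.4 ≥ 739).
Weak type: stay at 0 → 739; mimic → 1327 − 144 × 4.4 = 693.4. IC holds (739 ≥ 693.4).
2 of 2 constraints hold, so this is a separating equilibrium.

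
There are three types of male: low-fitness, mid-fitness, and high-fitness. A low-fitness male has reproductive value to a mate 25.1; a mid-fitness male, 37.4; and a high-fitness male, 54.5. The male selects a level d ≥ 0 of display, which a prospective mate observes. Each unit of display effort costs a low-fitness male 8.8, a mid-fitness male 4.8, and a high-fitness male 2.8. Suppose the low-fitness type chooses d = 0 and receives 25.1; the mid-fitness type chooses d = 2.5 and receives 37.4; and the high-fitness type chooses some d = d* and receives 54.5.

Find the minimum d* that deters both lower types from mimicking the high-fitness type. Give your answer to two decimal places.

6.06

Mid-fitness type (on-path payoff 37.4 − 4.8×2.5 = 25.4) won't mimic when 25.4 ≥ 54.5 − 4.8·d*, i.e. d* ≥ 6.06.
Low-fitness type (on-path payoff 25.1) won't mimic when 25.1 ≥ 54.5 − 8.8·d*, i.e. d* ≥ 3.34.
Both must hold, so d* = max(3.34, 6.06) = 6.06. The mid-fitness type's constraint binds.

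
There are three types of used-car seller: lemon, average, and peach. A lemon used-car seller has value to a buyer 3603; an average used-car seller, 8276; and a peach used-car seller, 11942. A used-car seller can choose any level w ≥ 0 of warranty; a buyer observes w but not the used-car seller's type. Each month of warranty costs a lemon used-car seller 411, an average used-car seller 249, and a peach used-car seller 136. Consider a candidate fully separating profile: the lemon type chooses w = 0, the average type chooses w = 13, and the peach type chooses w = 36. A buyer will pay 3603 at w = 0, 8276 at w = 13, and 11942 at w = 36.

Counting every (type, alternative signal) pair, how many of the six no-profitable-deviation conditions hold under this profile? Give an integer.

6

Average (own payoff 8276 − 249×13 = 5039): to w=0 gives 3603 → no gain ✓; to w=36 gives 11942 − 249×36 = 2978 → no gain ✓.
Lemon (own payoff 3603): to w=13 gives 8276 − 411×13 = 2933 → no gain ✓; to w=36 gives 11942 − 411×36 = -2854 → no gain ✓.
Peach (own payoff 11942 − 136×36 = 7046): to w=0 gives 3603 → no gain ✓; to w=13 gives 8276 − 136×13 = 6508 → no gain ✓.
6 of the 6 constraints hold; this profile is a separating equilibrium.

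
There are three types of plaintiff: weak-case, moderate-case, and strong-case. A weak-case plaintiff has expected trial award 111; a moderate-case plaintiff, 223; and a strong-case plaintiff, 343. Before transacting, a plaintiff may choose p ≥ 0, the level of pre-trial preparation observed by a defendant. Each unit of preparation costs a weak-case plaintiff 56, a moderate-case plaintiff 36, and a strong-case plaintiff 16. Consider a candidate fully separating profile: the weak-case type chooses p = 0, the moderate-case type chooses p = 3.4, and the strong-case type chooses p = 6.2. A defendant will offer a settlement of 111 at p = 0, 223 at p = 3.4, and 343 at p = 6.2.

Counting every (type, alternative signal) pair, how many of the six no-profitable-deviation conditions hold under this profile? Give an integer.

Weak-case (own payoff 111): to p=3.4 gives 223 − 56×3.4 = 32.6 → no gain ✓; to p=6.2 gives 343 − 56×6.2 = -4.2 → no gain ✓.
Strong-case (own payoff 343 − 16×6.2 = 243.8): to p=0 gives 111 → no gain ✓; to p=3.4 gives 223 − 16×3.4 = 168.6 → no gain ✓.
Moderate-case (own payoff 223 − 36×3.4 = 100.6): to p=0 gives 111 → profitable ✗; to p=6.2 gives 343 − 36×6.2 = 119.8 → profitable ✗.
4 of the 6 constraints hold; not an equilibrium.

4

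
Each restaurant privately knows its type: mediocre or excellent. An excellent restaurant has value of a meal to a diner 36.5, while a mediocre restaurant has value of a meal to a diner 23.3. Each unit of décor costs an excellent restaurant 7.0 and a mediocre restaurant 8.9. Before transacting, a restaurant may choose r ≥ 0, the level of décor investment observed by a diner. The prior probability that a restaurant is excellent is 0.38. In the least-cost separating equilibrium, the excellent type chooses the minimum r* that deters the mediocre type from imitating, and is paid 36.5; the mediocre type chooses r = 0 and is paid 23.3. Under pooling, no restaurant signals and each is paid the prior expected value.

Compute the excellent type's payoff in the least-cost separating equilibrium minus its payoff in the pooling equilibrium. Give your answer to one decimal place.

Least-cost separating signal: r* solves 23.3 = 36.5 − 8.9·r*, so r* = (36.5 − 23.3)/8.9 ≈ 1.4831.
Excellent type's separating payoff: 36.5 − 7.0 × r* = 36.5 − 7.0 × (36.5 − 23.3)/8.9 = 36.5 − 92.4/8.9 ≈ 26.118.
Pooling payoff: 0.38 × 36.5 + 0.62 × 23.3 = 28.316.
Difference: 26.118 − 28.316 = -2.198, i.e. -2.2 to one decimal place.
The excellent type would prefer the pooling outcome.

-2.2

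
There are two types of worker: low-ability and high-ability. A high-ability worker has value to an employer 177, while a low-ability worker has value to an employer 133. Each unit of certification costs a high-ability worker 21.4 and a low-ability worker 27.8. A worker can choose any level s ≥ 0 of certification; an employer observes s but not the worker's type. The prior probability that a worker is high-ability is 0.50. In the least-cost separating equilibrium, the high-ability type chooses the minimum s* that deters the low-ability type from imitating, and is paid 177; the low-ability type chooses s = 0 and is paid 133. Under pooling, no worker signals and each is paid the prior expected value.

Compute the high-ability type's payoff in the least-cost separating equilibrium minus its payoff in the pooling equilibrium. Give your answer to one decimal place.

Least-cost separating signal: s* solves 133 = 177 − 27.8·s*, so s* = (177 − 133)/27.8 ≈ 1.5827.
High-ability type's separating payoff: 177 − 21.4 × s* = 177 − 21.4 × (177 − 133)/27.8 = 177 − 941.6/27.8 ≈ 143.129.
Pooling payoff: 0.50 × 177 + 0.50 × 133 = 155.
Difference: 143.129 − 155 = -11.871, i.e. -11.9 to one decimal place.
The high-ability type would prefer the pooling outcome.

-11.9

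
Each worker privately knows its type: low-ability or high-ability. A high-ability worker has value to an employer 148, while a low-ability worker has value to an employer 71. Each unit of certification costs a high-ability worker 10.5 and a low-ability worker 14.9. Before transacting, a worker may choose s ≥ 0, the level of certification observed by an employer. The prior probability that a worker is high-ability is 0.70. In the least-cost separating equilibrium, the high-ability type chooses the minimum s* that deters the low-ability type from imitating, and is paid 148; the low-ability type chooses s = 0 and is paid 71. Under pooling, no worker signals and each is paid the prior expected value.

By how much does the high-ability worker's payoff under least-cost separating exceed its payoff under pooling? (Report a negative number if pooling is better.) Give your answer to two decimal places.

-31.16

Least-cost separating signal: s* solves 71 = 148 − 14.9·s*, so s* = (148 − 71)/14.9 ≈ 5.1678.
High-ability type's separating payoff: 148 − 10.5 × s* = 148 − 10.5 × (148 − 71)/14.9 = 148 − 808.5/14.9 ≈ 93.7383.
Pooling payoff: 0.70 × 148 + 0.30 × 71 = 124.9.
Difference: 93.7383 − 124.9 = -31.1617, i.e. -31.16 to two decimal places.
The high-ability type would prefer the pooling outcome.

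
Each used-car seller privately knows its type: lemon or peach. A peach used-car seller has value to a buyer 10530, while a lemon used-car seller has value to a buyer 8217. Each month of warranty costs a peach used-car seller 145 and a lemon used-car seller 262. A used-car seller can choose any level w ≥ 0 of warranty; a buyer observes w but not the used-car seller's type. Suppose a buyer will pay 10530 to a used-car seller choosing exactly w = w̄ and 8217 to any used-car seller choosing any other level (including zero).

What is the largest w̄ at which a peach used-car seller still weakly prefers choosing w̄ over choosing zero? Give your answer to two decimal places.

15.95

Choosing w̄ yields the peach type 10530 − 145·w̄; choosing zero yields 8217.
The peach type is indifferent at 10530 − 145·w̄ = 8217, i.e. w̄ = (10530 − 8217) / 145 ≈ 15.95.
For any w̄ above 15.95 the peach type would rather pool at zero, so separation collapses.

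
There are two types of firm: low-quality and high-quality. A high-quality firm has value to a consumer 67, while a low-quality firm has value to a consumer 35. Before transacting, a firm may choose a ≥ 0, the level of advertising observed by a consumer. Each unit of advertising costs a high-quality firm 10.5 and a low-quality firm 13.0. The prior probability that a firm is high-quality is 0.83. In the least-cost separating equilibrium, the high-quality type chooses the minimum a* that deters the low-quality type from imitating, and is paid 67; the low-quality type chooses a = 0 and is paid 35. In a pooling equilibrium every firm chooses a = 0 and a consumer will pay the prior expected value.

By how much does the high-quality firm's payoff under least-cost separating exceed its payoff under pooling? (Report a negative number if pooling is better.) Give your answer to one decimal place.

-20.4

Least-cost separating signal: a* solves 35 = 67 − 13.0·a*, so a* = (67 − 35)/13.0 ≈ 2.4615.
High-quality type's separating payoff: 67 − 10.5 × a* = 67 − 10.5 × (67 − 35)/13.0 = 67 − 336/13.0 ≈ 41.154.
Pooling payoff: 0.83 × 67 + 0.17 × 35 = 61.56.
Difference: 41.154 − 61.56 = -20.406, i.e. -20.4 to one decimal place.
The high-quality type would prefer the pooling outcome.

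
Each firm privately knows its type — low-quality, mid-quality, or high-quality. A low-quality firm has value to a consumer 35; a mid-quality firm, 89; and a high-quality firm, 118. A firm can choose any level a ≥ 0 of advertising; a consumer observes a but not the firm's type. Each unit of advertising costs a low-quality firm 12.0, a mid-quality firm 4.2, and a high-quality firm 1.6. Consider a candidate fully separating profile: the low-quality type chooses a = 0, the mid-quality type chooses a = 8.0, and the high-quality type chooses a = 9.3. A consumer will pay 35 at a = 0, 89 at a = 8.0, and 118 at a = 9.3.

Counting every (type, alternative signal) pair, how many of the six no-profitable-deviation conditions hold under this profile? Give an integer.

5

High-quality (own payoff 118 − 1.6×9.3 = 103.12): to a=0 gives 35 → no gain ✓; to a=8.0 gives 89 − 1.6×8.0 = 76.2 → no gain ✓.
Low-quality (own payoff 35): to a=8.0 gives 89 − 12.0×8.0 = -7 → no gain ✓; to a=9.3 gives 118 − 12.0×9.3 = 6.4 → no gain ✓.
Mid-quality (own payoff 89 − 4.2×8.0 = 55.4): to a=0 gives 35 → no gain ✓; to a=9.3 gives 118 − 4.2×9.3 = 78.94 → profitable ✗.
5 of the 6 constraints hold; not an equilibrium.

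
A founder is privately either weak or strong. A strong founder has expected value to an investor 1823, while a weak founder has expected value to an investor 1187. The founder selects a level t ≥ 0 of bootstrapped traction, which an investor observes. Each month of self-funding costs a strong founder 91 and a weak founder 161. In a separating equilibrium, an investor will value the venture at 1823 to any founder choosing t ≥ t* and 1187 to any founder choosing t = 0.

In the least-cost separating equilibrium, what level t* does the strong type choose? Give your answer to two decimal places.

A weak founder choosing t = 0 receives 1187.
Imitating at t* instead would pay 1823 at cost 161·t*, netting 1823 − 161·t*.
Indifference: 1187 = 1823 − 161·t*, so t* = (1823 − 1187) / 161 ≈ 3.95.
At t* the weak type's incentive constraint just binds; the strong type strictly prefers t* since its per-unit cost is lower.

3.95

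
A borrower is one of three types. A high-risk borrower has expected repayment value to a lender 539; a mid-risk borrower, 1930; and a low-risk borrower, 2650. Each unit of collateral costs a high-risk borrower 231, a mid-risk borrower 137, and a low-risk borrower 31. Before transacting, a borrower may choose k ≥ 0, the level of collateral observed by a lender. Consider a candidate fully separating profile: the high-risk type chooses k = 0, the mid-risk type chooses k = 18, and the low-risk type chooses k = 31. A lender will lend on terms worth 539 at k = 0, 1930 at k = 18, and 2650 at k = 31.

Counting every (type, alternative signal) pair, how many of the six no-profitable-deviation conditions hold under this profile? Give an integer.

5

Mid-risk (own payoff 1930 − 137×18 = -536): to k=0 gives 539 → profitable ✗; to k=31 gives 2650 − 137×31 = -1597 → no gain ✓.
Low-risk (own payoff 2650 − 31×31 = 1689): to k=0 gives 539 → no gain ✓; to k=18 gives 1930 − 31×18 = 1372 → no gain ✓.
High-risk (own payoff 539): to k=18 gives 1930 − 231×18 = -2228 → no gain ✓; to k=31 gives 2650 − 231×31 = -4511 → no gain ✓.
5 of the 6 constraints hold; not an equilibrium.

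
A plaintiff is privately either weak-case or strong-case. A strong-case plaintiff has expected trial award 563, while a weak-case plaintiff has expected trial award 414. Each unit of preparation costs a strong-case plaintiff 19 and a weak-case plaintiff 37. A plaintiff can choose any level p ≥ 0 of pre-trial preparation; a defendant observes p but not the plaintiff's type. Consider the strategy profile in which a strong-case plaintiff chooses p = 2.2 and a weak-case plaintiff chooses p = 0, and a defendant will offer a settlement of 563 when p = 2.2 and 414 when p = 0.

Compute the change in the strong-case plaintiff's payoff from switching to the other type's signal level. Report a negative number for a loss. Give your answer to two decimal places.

Playing p = 2.2 the strong-case plaintiff receives 563 − 19 × 2.2 = 521.2.
Deviating to p = 0 yields 414 instead.
Gain from deviating: 414 − 521.2 = -107.20.
The gain is negative, so the strong-case type's incentive-compatibility constraint is satisfied.

-107.20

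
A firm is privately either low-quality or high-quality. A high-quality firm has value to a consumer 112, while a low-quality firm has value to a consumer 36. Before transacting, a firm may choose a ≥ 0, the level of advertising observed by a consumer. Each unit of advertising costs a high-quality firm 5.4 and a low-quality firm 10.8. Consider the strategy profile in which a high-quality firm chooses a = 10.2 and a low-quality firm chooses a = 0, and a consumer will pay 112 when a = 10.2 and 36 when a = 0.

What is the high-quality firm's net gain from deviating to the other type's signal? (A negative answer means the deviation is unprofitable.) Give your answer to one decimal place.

Playing a = 10.2 the high-quality firm receives 112 − 5.4 × 10.2 = 56.92.
Deviating to a = 0 yields 36 instead.
Gain from deviating: 36 − 56.92 = -20.92, i.e. -20.9 to one decimal place.
The gain is negative, so the high-quality type's incentive-compatibility constraint is satisfied.

-20.9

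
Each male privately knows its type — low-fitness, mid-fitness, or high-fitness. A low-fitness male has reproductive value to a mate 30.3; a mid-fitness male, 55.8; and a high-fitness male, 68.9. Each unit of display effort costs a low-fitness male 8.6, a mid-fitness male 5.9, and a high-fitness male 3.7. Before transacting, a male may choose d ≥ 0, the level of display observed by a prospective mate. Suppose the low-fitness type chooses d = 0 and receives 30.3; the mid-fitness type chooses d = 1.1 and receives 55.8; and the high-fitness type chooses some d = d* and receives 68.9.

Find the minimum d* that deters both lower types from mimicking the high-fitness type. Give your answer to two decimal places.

Low-fitness type (on-path payoff 30.3) won't mimic when 30.3 ≥ 68.9 − 8.6·d*, i.e. d* ≥ 4.49.
Mid-fitness type (on-path payoff 55.8 − 5.9×1.1 = 49.31) won't mimic when 49.31 ≥ 68.9 − 5.9·d*, i.e. d* ≥ 3.32.
Both must hold, so d* = max(4.49, 3.32) = 4.49. The low-fitness type's constraint binds.

4.49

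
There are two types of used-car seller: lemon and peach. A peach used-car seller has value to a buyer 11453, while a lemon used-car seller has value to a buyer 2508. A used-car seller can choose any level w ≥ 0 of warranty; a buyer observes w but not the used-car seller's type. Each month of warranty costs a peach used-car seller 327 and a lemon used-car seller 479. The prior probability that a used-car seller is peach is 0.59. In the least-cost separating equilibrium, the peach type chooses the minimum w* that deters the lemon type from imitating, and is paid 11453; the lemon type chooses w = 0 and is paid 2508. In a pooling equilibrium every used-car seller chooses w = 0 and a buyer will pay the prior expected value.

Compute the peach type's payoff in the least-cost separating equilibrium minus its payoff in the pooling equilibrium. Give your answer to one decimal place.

Least-cost separating signal: w* solves 2508 = 11453 − 479·w*, so w* = (11453 − 2508)/479 ≈ 18.6743.
Peach type's separating payoff: 11453 − 327 × w* = 11453 − 327 × (11453 − 2508)/479 = 11453 − 2925015/479 ≈ 5346.497.
Pooling payoff: 0.59 × 11453 + 0.41 × 2508 = 7785.55.
Difference: 5346.497 − 7785.55 = -2439.053, i.e. -2439.1 to one decimal place.
The peach type would prefer the pooling outcome.

-2439.1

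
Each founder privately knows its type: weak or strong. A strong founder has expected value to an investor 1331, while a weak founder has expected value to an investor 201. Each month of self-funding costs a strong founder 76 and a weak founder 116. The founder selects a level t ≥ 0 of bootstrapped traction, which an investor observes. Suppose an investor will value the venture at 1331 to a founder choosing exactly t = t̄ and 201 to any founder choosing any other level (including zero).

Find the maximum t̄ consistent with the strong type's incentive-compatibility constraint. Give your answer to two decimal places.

14.87

Choosing t̄ yields the strong type 1331 − 76·t̄; choosing zero yields 201.
The strong type is indifferent at 1331 − 76·t̄ = 201, i.e. t̄ = (1331 − 201) / 76 ≈ 14.87.
For any t̄ above 14.87 the strong type would rather pool at zero, so separation collapses.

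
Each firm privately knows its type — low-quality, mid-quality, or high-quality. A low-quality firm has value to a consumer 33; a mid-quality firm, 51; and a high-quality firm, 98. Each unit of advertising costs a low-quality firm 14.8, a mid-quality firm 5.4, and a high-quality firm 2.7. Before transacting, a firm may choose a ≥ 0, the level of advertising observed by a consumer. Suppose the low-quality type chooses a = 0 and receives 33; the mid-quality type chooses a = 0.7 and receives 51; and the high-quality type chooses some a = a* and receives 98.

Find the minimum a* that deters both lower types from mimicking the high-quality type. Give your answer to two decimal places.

Mid-quality type (on-path payoff 51 − 5.4×0.7 = 47.22) won't mimic when 47.22 ≥ 98 − 5.4·a*, i.e. a* ≥ 9.40.
Low-quality type (on-path payoff 33) won't mimic when 33 ≥ 98 − 14.8·a*, i.e. a* ≥ 4.39.
Both must hold, so a* = max(4.39, 9.40) = 9.40. The mid-quality type's constraint binds.

9.40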